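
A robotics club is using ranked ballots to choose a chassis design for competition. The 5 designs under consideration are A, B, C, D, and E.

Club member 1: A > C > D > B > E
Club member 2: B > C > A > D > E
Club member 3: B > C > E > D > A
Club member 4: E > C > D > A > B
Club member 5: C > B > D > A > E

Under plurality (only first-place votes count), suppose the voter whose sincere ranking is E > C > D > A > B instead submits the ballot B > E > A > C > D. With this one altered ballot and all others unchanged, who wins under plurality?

First-place totals with the altered ballot: A 1, B 3, C 1, D 0, E 0.
The winner is unchanged: still B.

B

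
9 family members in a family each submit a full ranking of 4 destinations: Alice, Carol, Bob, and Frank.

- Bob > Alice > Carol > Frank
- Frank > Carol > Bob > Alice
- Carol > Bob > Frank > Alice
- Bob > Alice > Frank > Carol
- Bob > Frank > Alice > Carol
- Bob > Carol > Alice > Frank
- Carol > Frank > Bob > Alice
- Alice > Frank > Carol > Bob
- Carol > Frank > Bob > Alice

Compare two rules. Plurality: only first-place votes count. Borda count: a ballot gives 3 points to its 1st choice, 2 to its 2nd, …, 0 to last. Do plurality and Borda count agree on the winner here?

Plurality first-place counts: Alice 1, Carol 3, Bob 4, Frank 1 → Bob.
Borda totals: Alice 9, Carol 15, Bob 17, Frank 13 → Bob.
The two rules agree on Bob.

Yes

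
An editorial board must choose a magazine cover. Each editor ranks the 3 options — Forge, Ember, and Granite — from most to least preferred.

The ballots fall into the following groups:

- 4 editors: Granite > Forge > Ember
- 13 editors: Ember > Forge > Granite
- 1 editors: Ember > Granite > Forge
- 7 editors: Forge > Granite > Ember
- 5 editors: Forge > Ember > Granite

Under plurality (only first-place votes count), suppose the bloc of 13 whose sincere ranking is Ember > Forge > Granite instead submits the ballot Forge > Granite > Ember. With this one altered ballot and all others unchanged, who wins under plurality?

Forge

First-place totals with the altered ballot: Forge 25, Ember 1, Granite 4.
The switch changes the winner from Ember to Forge.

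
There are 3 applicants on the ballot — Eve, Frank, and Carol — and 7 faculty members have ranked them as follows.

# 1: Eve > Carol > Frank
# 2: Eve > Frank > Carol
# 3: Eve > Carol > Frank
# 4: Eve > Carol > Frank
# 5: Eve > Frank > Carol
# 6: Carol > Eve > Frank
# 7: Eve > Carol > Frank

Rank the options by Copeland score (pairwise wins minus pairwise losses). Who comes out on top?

Pairwise results:
  Eve vs Frank: Eve wins 7–0.
  Eve vs Carol: Eve wins 6–1.
  Frank vs Carol: Carol wins 5–2.
Copeland scores (wins − losses):
  Eve: 2 − 0 = 2
  Frank: 0 − 2 = -2
  Carol: 1 − 1 = 0
Eve has the best Copeland score.

Eve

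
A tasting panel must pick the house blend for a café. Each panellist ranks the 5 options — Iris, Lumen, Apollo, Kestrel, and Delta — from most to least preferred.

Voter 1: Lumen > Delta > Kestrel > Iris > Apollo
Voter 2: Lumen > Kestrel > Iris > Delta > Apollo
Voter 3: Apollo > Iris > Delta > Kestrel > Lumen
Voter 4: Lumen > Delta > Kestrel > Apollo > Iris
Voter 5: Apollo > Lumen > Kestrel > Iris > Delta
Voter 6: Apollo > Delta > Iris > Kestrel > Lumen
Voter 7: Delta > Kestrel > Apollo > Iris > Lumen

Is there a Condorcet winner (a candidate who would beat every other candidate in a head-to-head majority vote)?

Head-to-head results (7 voters total):
Iris vs Lumen: Lumen wins 4–3.
Iris vs Apollo: Apollo wins 5–2.
Iris vs Kestrel: Kestrel wins 5–2.
Iris vs Delta: Delta wins 4–3.
Lumen vs Apollo: Apollo wins 4–3.
Lumen vs Kestrel: Lumen wins 4–3.
Lumen vs Delta: Lumen wins 4–3.
Apollo vs Kestrel: Kestrel wins 4–3.
Apollo vs Delta: Delta wins 4–3.
Kestrel vs Delta: Delta wins 5–2.
No candidate beats all others: Lumen beats Kestrel beats Apollo beats Lumen, a majority cycle.

No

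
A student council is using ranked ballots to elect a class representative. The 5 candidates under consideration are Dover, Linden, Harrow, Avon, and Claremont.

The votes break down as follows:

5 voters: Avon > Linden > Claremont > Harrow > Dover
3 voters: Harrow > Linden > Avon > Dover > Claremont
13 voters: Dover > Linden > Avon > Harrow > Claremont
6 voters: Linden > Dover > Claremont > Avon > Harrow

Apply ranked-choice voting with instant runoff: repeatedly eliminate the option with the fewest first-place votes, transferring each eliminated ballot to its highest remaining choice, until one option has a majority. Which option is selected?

Linden

Round 1: Dover 13, Linden 6, Avon 5, Harrow 3, Claremont 0. Claremont has the fewest and is eliminated.
Round 2: Dover 13, Linden 6, Avon 5, Harrow 3. Harrow has the fewest and is eliminated.
Round 3: Dover 13, Linden 9, Avon 5. Avon has the fewest and is eliminated.
Round 4: Linden 14, Dover 13. Linden has a majority.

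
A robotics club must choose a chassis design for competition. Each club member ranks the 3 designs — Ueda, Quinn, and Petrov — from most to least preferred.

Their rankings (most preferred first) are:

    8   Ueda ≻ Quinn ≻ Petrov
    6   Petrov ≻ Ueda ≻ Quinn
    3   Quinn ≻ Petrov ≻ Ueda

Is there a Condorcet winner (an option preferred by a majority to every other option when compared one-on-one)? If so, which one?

There is no Condorcet winner

Head-to-head results (17 voters total):
Ueda vs Quinn: Ueda wins 14–3.
Ueda vs Petrov: Petrov wins 9–8.
Quinn vs Petrov: Quinn wins 11–6.
No candidate beats all others: Ueda beats Quinn beats Petrov beats Ueda, a majority cycle.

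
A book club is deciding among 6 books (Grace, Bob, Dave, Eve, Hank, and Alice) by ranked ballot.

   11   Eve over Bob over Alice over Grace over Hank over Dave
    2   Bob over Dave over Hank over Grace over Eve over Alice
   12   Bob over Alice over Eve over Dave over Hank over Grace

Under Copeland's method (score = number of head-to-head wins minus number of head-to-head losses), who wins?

Pairwise results:
  Grace vs Bob: Bob wins 25–0.
  Grace vs Dave: Dave wins 14–11.
  Grace vs Eve: Eve wins 23–2.
  Grace vs Hank: Hank wins 14–11.
  Grace vs Alice: Alice wins 23–2.
  Bob vs Dave: Bob wins 25–0.
  Bob vs Eve: Bob wins 14–11.
  Bob vs Hank: Bob wins 25–0.
  Bob vs Alice: Bob wins 25–0.
  Dave vs Eve: Eve wins 23–2.
  Dave vs Hank: Dave wins 14–11.
  Dave vs Alice: Alice wins 23–2.
  Eve vs Hank: Eve wins 23–2.
  Eve vs Alice: Eve wins 13–12.
  Hank vs Alice: Alice wins 23–2.
Copeland scores (wins − losses):
  Grace: 0 − 5 = -5
  Bob: 5 − 0 = 5
  Dave: 2 − 3 = -1
  Eve: 4 − 1 = 3
  Hank: 1 − 4 = -3
  Alice: 3 − 2 = 1
Bob has the best Copeland score.

Bob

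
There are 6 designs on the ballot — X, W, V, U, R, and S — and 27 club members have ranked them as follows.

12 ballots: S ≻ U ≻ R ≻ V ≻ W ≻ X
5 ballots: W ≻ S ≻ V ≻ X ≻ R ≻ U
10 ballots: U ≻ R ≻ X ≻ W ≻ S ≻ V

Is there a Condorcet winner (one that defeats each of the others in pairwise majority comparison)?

No

Head-to-head results (27 voters total):
X vs W: W wins 17–10.
X vs V: V wins 17–10.
X vs U: U wins 22–5.
X vs R: R wins 22–5.
X vs S: S wins 17–10.
W vs V: W wins 15–12.
W vs U: U wins 22–5.
W vs R: R wins 22–5.
W vs S: W wins 15–12.
V vs U: U wins 22–5.
V vs R: R wins 22–5.
V vs S: S wins 27–0.
U vs R: U wins 22–5.
U vs S: S wins 17–10.
R vs S: S wins 17–10.
No candidate beats all others: W beats S beats U beats W, a majority cycle.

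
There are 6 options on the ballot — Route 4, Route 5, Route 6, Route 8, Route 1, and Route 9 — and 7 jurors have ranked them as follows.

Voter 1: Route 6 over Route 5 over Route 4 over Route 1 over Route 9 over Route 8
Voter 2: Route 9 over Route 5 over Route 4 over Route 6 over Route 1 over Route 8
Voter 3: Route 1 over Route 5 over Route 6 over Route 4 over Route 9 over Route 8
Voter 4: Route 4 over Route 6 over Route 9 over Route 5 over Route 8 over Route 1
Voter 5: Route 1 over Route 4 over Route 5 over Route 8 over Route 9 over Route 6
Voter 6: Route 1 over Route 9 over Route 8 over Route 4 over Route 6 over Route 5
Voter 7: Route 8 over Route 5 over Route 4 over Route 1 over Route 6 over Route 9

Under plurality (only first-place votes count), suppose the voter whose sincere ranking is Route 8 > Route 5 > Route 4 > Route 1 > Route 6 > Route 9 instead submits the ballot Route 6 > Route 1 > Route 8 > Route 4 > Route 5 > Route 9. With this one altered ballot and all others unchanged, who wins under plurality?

First-place totals with the altered ballot: Route 4 1, Route 5 0, Route 6 2, Route 8 0, Route 1 3, Route 9 1.
The winner is unchanged: still Route 1.

Route 1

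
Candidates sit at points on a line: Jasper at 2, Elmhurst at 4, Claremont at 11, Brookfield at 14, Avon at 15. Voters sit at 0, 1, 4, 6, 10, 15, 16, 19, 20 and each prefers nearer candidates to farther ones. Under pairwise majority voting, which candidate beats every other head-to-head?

Claremont

With single-peaked preferences on a line, the Condorcet winner is the candidate closest to the median voter.
The median voter (position 10) is closest to Claremont at 11.
Check: Claremont vs Avon — voters closer to Claremont: 5 of 9.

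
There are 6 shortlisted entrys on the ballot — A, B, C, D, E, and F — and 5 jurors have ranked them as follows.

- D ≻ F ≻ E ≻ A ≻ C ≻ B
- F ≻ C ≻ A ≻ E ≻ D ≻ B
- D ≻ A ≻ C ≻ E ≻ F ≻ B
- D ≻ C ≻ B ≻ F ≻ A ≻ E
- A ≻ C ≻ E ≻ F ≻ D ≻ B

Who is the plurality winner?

D

First-place vote totals:
  A: 1
  B: 0
  C: 0
  D: 3
  E: 0
  F: 1
D has the most first-place votes.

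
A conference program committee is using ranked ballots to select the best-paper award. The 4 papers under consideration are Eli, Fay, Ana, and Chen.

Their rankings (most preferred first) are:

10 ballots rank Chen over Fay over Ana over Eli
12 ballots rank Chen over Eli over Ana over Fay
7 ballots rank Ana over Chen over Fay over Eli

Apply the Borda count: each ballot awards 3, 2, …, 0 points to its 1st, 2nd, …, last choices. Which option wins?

Borda scores:
  Eli: 10·0 + 12·2 + 7·0 = 24
  Fay: 10·2 + 12·0 + 7·1 = 27
  Ana: 10·1 + 12·1 + 7·3 = 43
  Chen: 10·3 + 12·3 + 7·2 = 80
Chen has the highest total.

Chen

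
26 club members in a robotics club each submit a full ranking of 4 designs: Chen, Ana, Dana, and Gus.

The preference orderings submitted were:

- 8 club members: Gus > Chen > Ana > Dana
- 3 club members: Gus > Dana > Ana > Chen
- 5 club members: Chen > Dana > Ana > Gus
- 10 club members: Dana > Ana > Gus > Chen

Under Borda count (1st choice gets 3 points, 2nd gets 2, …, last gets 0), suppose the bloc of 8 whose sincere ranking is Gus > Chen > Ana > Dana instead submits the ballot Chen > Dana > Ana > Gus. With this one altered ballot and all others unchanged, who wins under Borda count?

Borda totals with the altered ballot: Chen 39, Ana 36, Dana 62, Gus 19.
The winner is unchanged: still Dana.

Dana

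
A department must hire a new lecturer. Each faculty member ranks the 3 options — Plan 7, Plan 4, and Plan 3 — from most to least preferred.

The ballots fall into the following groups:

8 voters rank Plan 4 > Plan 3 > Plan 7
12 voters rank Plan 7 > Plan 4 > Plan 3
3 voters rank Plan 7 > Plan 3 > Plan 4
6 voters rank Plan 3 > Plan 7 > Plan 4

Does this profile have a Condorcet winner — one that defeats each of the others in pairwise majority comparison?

Head-to-head results (29 voters total):
Plan 7 vs Plan 4: Plan 7 wins 21–8.
Plan 7 vs Plan 3: Plan 7 wins 15–14.
Plan 4 vs Plan 3: Plan 4 wins 20–9.
Plan 7 beats each rival — Plan 4 (21–8), Plan 3 (15–14) — so Plan 7 is the Condorcet winner.

Yes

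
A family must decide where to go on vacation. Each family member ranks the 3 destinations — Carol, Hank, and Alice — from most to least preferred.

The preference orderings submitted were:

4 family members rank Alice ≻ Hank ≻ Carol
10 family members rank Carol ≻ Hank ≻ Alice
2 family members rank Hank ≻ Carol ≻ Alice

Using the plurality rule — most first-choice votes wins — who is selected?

First-place vote totals:
  Carol: 10
  Hank: 2
  Alice: 4
Carol has the most first-place votes.

Carol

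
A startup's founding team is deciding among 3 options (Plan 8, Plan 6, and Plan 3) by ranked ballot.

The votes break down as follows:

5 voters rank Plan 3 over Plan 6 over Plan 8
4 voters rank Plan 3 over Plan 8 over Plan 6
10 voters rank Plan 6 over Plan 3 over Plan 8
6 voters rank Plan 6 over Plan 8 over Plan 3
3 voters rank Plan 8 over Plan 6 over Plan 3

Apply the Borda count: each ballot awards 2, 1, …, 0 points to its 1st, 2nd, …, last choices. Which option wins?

Plan 6

Borda scores:
  Plan 8: 5·0 + 4·1 + 10·0 + 6·1 + 3·2 = 16
  Plan 6: 5·1 + 4·0 + 10·2 + 6·2 + 3·1 = 40
  Plan 3: 5·2 + 4·2 + 10·1 + 6·0 + 3·0 = 28
Plan 6 has the highest total.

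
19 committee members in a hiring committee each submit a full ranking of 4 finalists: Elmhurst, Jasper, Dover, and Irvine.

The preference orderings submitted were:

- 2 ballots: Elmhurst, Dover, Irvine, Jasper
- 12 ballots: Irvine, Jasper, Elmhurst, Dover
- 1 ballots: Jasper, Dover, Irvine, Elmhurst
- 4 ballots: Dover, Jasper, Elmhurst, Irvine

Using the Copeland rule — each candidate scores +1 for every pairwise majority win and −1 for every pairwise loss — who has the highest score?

Pairwise results:
  Elmhurst vs Jasper: Jasper wins 17–2.
  Elmhurst vs Dover: Elmhurst wins 14–5.
  Elmhurst vs Irvine: Irvine wins 13–6.
  Jasper vs Dover: Jasper wins 13–6.
  Jasper vs Irvine: Irvine wins 14–5.
  Dover vs Irvine: Irvine wins 12–7.
Copeland scores (wins − losses):
  Elmhurst: 1 − 2 = -1
  Jasper: 2 − 1 = 1
  Dover: 0 − 3 = -3
  Irvine: 3 − 0 = 3
Irvine has the best Copeland score.

Irvine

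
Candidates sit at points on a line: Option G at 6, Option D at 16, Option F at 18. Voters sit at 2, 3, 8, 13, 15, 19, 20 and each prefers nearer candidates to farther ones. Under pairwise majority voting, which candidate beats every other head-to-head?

Option D

With single-peaked preferences on a line, the Condorcet winner is the candidate closest to the median voter.
The median voter (position 13) is closest to Option D at 16.
Check: Option D vs Option F — voters closer to Option D: 5 of 7.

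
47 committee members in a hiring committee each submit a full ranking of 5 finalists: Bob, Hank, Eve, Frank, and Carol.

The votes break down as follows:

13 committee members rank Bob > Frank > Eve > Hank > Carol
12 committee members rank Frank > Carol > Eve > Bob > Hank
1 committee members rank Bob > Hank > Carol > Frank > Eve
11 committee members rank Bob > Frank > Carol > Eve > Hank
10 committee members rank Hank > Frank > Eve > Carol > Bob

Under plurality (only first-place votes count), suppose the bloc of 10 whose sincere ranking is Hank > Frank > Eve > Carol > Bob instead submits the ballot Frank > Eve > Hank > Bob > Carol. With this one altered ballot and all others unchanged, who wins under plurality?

First-place totals with the altered ballot: Bob 25, Hank 0, Eve 0, Frank 22, Carol 0.
The winner is unchanged: still Bob.

Bob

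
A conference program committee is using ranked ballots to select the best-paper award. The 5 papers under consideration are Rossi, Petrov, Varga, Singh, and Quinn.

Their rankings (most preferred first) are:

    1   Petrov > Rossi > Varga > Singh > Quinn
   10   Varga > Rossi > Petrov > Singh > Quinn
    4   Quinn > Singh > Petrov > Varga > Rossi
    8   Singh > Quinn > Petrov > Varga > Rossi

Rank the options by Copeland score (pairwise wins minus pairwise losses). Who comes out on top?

Pairwise results:
  Rossi vs Petrov: Petrov wins 13–10.
  Rossi vs Varga: Varga wins 22–1.
  Rossi vs Singh: Singh wins 12–11.
  Rossi vs Quinn: Quinn wins 12–11.
  Petrov vs Varga: Petrov wins 13–10.
  Petrov vs Singh: Singh wins 12–11.
  Petrov vs Quinn: Quinn wins 12–11.
  Varga vs Singh: Singh wins 12–11.
  Varga vs Quinn: Quinn wins 12–11.
  Singh vs Quinn: Singh wins 19–4.
Copeland scores (wins − losses):
  Rossi: 0 − 4 = -4
  Petrov: 2 − 2 = 0
  Varga: 1 − 3 = -2
  Singh: 4 − 0 = 4
  Quinn: 3 − 1 = 2
Singh has the best Copeland score.

Singh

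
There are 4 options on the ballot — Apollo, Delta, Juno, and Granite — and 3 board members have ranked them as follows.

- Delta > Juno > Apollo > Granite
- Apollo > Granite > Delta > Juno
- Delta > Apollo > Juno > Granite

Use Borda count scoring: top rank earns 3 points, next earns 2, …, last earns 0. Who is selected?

Borda scores:
  Apollo: 1 + 3 + 2 = 6
  Delta: 3 + 1 + 3 = 7
  Juno: 2 + 0 + 1 = 3
  Granite: 0 + 2 + 0 = 2
Delta has the highest total.

Delta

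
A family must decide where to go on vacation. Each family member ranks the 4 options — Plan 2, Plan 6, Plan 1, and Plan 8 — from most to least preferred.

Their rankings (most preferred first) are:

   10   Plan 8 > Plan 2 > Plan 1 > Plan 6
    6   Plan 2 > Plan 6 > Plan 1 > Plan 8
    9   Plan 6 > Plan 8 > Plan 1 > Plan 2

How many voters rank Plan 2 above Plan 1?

16

Ballots ranking Plan 2 above Plan 1: 10+6 = 16.
Ballots ranking Plan 1 above Plan 2: 9.
So 16 of 25 voters prefer Plan 2 to Plan 1.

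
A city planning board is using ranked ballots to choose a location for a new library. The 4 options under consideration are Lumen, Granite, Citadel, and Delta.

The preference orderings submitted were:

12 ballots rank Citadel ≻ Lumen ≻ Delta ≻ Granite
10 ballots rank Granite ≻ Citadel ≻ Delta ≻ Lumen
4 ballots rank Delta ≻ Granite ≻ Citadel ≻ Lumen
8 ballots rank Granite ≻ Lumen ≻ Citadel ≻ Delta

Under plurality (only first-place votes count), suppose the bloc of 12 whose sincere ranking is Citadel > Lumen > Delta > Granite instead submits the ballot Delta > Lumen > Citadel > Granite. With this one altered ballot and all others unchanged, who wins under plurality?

First-place totals with the altered ballot: Lumen 0, Granite 18, Citadel 0, Delta 16.
The winner is unchanged: still Granite.

Granite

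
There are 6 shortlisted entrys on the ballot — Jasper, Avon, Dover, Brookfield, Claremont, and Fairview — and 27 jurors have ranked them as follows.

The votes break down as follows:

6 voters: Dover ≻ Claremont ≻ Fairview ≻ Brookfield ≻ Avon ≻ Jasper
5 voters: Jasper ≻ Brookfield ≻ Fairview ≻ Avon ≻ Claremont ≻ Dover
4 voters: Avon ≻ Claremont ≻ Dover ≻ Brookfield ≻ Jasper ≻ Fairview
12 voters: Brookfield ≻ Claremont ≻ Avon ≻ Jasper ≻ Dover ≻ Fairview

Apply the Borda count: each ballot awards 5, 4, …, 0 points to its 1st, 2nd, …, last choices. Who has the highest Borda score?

Brookfield

Borda scores:
  Jasper: 6·0 + 5·5 + 4·1 + 12·2 = 53
  Avon: 6·1 + 5·2 + 4·5 + 12·3 = 72
  Dover: 6·5 + 5·0 + 4·3 + 12·1 = 54
  Brookfield: 6·2 + 5·4 + 4·2 + 12·5 = 100
  Claremont: 6·4 + 5·1 + 4·4 + 12·4 = 93
  Fairview: 6·3 + 5·3 + 4·0 + 12·0 = 33
Brookfield has the highest total.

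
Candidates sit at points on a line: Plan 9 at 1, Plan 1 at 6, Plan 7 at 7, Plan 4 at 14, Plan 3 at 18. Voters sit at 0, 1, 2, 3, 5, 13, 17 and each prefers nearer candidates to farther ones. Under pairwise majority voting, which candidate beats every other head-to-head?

Plan 9

With single-peaked preferences on a line, the Condorcet winner is the candidate closest to the median voter.
The median voter (position 3) is closest to Plan 9 at 1.
Check: Plan 9 vs Plan 7 — voters closer to Plan 9: 4 of 7.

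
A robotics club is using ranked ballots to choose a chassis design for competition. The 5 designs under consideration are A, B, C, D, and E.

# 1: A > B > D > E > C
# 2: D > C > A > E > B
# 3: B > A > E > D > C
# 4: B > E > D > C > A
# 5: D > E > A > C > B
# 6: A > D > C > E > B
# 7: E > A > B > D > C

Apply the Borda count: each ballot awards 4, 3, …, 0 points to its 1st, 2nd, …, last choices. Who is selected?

Borda scores:
  A: 4 + 2 + 3 + 0 + 2 + 4 + 3 = 18
  B: 3 + 0 + 4 + 4 + 0 + 0 + 2 = 13
  C: 0 + 3 + 0 + 1 + 1 + 2 + 0 = 7
  D: 2 + 4 + 1 + 2 + 4 + 3 + 1 = 17
  E: 1 + 1 + 2 + 3 + 3 + 1 + 4 = 15
A has the highest total.

A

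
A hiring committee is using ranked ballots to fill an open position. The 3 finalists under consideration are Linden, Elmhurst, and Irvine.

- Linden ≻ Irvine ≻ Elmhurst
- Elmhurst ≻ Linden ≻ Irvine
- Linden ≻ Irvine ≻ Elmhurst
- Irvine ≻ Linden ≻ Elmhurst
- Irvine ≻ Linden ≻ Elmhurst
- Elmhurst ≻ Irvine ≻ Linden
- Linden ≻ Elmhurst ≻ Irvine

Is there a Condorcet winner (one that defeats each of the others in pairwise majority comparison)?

Yes

Head-to-head results (7 voters total):
Linden vs Elmhurst: Linden wins 5–2.
Linden vs Irvine: Linden wins 4–3.
Elmhurst vs Irvine: Irvine wins 4–3.
Linden beats each rival — Elmhurst (5–2), Irvine (4–3) — so Linden is the Condorcet winner.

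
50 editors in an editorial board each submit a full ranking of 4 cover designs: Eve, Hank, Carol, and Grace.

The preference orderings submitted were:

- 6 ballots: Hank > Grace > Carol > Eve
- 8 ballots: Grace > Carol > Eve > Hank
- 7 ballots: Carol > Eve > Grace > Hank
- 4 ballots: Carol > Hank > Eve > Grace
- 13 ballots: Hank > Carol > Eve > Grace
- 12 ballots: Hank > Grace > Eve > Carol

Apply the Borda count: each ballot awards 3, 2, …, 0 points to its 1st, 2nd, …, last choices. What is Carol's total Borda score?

81

Borda scores:
  Eve: 6·0 + 8·1 + 7·2 + 4·1 + 13·1 + 12·1 = 51
  Hank: 6·3 + 8·0 + 7·0 + 4·2 + 13·3 + 12·3 = 101
  Carol: 6·1 + 8·2 + 7·3 + 4·3 + 13·2 + 12·0 = 81
  Grace: 6·2 + 8·3 + 7·1 + 4·0 + 13·0 + 12·2 = 67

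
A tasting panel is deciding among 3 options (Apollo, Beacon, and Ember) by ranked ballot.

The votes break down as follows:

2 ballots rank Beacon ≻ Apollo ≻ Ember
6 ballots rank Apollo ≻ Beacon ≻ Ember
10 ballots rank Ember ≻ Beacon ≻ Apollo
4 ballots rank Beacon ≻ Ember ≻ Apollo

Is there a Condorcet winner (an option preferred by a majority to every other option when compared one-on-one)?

Yes

Head-to-head results (22 voters total):
Apollo vs Beacon: Beacon wins 16–6.
Apollo vs Ember: Ember wins 14–8.
Beacon vs Ember: Beacon wins 12–10.
Beacon beats each rival — Apollo (16–6), Ember (12–10) — so Beacon is the Condorcet winner.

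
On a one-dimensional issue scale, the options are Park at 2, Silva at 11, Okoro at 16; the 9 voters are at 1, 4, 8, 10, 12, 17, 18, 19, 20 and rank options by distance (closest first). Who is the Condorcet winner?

Silva

With single-peaked preferences on a line, the Condorcet winner is the candidate closest to the median voter.
The median voter (position 12) is closest to Silva at 11.
Check: Silva vs Park — voters closer to Silva: 7 of 9.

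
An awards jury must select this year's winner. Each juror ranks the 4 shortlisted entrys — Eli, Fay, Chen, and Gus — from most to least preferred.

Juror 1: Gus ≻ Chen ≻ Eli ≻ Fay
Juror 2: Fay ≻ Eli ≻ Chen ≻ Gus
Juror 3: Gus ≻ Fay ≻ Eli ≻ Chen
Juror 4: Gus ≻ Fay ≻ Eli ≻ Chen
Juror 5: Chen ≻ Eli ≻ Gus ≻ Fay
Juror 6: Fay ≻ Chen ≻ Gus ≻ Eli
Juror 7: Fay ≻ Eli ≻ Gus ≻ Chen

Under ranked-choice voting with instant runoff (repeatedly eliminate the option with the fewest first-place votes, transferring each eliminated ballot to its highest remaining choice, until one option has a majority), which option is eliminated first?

Round 1: Fay 3, Gus 3, Chen 1, Eli 0. Eli has the fewest and is eliminated.
Round 2: Fay 3, Gus 3, Chen 1. Chen has the fewest and is eliminated.
Round 3: Gus 4, Fay 3. Gus has a majority.

Eli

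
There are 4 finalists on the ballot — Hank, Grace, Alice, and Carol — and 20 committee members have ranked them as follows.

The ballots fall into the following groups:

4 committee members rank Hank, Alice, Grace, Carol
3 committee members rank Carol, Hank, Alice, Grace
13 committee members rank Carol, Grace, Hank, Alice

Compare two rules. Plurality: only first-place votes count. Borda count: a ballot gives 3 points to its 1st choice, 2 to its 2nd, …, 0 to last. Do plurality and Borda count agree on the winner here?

Yes

Plurality first-place counts: Hank 4, Grace 0, Alice 0, Carol 16 → Carol.
Borda totals: Hank 31, Grace 30, Alice 11, Carol 48 → Carol.
The two rules agree on Carol.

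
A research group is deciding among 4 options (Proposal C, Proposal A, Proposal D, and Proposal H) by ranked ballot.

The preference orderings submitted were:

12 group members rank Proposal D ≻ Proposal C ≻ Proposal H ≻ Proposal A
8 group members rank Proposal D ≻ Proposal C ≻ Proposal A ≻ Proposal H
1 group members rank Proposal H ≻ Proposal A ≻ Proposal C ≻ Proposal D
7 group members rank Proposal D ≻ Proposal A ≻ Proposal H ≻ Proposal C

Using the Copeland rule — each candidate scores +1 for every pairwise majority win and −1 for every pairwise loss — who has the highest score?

Proposal D

Pairwise results:
  Proposal C vs Proposal A: Proposal C wins 20–8.
  Proposal C vs Proposal D: Proposal D wins 27–1.
  Proposal C vs Proposal H: Proposal C wins 20–8.
  Proposal A vs Proposal D: Proposal D wins 27–1.
  Proposal A vs Proposal H: Proposal A wins 15–13.
  Proposal D vs Proposal H: Proposal D wins 27–1.
Copeland scores (wins − losses):
  Proposal C: 2 − 1 = 1
  Proposal A: 1 − 2 = -1
  Proposal D: 3 − 0 = 3
  Proposal H: 0 − 3 = -3
Proposal D has the best Copeland score.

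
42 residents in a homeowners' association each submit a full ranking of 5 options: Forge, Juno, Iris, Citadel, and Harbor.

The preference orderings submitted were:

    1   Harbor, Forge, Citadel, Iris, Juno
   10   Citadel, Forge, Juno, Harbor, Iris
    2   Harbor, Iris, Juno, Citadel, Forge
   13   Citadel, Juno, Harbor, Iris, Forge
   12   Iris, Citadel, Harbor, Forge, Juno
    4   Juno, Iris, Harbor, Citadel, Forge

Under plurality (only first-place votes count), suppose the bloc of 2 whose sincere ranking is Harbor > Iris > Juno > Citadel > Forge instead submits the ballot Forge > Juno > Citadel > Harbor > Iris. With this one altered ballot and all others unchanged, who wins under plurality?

First-place totals with the altered ballot: Forge 2, Juno 4, Iris 12, Citadel 23, Harbor 1.
The winner is unchanged: still Citadel.

Citadel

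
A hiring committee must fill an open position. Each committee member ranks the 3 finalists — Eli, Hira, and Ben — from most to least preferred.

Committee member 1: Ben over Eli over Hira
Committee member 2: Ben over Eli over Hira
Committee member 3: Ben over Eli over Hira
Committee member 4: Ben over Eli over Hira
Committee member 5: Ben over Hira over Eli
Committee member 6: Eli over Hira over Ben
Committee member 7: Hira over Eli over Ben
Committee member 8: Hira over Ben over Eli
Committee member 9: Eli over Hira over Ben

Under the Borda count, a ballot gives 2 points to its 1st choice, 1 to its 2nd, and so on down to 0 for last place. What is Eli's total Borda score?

Borda scores:
  Eli: 1 + 1 + 1 + 1 + 0 + 2 + 1 + 0 + 2 = 9
  Hira: 0 + 0 + 0 + 0 + 1 + 1 + 2 + 2 + 1 = 7
  Ben: 2 + 2 + 2 + 2 + 2 + 0 + 0 + 1 + 0 = 11

9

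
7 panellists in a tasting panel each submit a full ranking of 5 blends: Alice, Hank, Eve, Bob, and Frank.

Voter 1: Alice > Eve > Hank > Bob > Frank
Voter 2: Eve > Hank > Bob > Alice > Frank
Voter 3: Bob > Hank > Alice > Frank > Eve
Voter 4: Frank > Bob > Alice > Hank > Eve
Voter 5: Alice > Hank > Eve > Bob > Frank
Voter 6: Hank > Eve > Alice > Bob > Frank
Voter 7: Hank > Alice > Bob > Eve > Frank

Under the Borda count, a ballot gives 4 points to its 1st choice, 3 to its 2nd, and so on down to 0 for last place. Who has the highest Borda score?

Hank

Borda scores:
  Alice: 4 + 1 + 2 + 2 + 4 + 2 + 3 = 18
  Hank: 2 + 3 + 3 + 1 + 3 + 4 + 4 = 20
  Eve: 3 + 4 + 0 + 0 + 2 + 3 + 1 = 13
  Bob: 1 + 2 + 4 + 3 + 1 + 1 + 2 = 14
  Frank: 0 + 0 + 1 + 4 + 0 + 0 + 0 = 5
Hank has the highest total.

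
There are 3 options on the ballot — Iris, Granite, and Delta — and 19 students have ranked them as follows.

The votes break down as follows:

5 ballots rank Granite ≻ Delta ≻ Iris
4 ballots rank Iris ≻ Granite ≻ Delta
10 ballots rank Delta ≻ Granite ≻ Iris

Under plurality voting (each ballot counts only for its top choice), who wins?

Delta

First-place vote totals:
  Iris: 4
  Granite: 5
  Delta: 10
Delta has the most first-place votes.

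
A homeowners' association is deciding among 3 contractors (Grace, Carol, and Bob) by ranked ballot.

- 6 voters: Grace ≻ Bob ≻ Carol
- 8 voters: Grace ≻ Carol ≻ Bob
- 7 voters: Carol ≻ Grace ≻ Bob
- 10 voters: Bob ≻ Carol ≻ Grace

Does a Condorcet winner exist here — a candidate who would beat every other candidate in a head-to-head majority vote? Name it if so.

Head-to-head results (31 voters total):
Grace vs Carol: Carol wins 17–14.
Grace vs Bob: Grace wins 21–10.
Carol vs Bob: Bob wins 16–15.
No candidate beats all others: Grace beats Bob beats Carol beats Grace, a majority cycle.

No Condorcet winner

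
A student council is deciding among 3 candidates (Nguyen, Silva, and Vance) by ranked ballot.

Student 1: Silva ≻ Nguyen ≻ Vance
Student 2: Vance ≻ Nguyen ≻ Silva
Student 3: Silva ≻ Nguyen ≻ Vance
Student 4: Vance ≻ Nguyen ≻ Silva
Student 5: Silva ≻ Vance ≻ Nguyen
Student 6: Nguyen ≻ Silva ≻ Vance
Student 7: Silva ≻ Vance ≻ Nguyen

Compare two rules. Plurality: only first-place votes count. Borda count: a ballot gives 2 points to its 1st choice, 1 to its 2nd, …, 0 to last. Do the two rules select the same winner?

Yes

Plurality first-place counts: Nguyen 1, Silva 4, Vance 2 → Silva.
Borda totals: Nguyen 6, Silva 9, Vance 6 → Silva.
The two rules agree on Silva.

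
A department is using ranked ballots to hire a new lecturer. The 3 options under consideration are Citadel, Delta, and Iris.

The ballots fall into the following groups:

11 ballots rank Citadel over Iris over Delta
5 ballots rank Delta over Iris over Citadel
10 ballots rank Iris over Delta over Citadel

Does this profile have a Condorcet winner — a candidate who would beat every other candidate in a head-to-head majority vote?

Head-to-head results (26 voters total):
Citadel vs Delta: Delta wins 15–11.
Citadel vs Iris: Iris wins 15–11.
Delta vs Iris: Iris wins 21–5.
Iris beats each rival — Citadel (15–11), Delta (21–5) — so Iris is the Condorcet winner.

Yes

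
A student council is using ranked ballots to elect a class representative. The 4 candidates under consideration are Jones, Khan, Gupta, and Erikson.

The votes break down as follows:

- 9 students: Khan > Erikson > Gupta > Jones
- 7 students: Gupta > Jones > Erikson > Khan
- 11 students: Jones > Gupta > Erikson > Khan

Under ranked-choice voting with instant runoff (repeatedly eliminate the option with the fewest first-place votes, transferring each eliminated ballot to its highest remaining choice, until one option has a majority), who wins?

Jones

Round 1: Jones 11, Khan 9, Gupta 7, Erikson 0. Erikson has the fewest and is eliminated.
Round 2: Jones 11, Khan 9, Gupta 7. Gupta has the fewest and is eliminated.
Round 3: Jones 18, Khan 9. Jones has a majority.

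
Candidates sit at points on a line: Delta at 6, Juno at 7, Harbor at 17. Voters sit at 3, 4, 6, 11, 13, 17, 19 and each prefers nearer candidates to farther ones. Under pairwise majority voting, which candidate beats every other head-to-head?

Juno

With single-peaked preferences on a line, the Condorcet winner is the candidate closest to the median voter.
The median voter (position 11) is closest to Juno at 7.
Check: Juno vs Delta — voters closer to Juno: 4 of 7.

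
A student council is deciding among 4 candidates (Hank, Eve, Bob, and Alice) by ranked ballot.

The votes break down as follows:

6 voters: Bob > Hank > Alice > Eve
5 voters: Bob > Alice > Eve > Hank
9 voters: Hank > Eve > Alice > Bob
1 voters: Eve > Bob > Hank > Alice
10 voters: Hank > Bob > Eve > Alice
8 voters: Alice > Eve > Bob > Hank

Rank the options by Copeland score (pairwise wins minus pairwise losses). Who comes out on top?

Pairwise results:
  Hank vs Eve: Hank wins 25–14.
  Hank vs Bob: Bob wins 20–19.
  Hank vs Alice: Hank wins 26–13.
  Eve vs Bob: Bob wins 21–18.
  Eve vs Alice: Eve wins 20–19.
  Bob vs Alice: Bob wins 22–17.
Copeland scores (wins − losses):
  Hank: 2 − 1 = 1
  Eve: 1 − 2 = -1
  Bob: 3 − 0 = 3
  Alice: 0 − 3 = -3
Bob has the best Copeland score.

Bob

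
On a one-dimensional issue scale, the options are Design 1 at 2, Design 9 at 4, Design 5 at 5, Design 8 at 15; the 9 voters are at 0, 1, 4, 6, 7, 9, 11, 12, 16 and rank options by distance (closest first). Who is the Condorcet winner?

With single-peaked preferences on a line, the Condorcet winner is the candidate closest to the median voter.
The median voter (position 7) is closest to Design 5 at 5.
Check: Design 5 vs Design 9 — voters closer to Design 5: 6 of 9.

Design 5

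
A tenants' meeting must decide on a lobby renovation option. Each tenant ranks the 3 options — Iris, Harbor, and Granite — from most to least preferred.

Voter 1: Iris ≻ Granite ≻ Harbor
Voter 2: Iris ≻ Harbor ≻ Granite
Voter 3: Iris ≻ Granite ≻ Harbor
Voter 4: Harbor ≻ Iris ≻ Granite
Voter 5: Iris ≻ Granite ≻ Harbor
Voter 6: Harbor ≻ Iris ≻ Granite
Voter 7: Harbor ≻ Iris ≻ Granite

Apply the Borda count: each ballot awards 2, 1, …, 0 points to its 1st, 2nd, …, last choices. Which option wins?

Iris

Borda scores:
  Iris: 2 + 2 + 2 + 1 + 2 + 1 + 1 = 11
  Harbor: 0 + 1 + 0 + 2 + 0 + 2 + 2 = 7
  Granite: 1 + 0 + 1 + 0 + 1 + 0 + 0 = 3
Iris has the highest total.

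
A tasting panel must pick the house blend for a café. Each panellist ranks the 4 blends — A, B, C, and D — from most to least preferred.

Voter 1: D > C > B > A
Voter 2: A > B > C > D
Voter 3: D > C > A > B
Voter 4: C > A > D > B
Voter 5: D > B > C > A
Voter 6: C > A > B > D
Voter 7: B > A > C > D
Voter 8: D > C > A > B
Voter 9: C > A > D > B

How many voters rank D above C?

4

Ballots ranking D above C: 4.
Ballots ranking C above D: 5.
So 4 of 9 voters prefer D to C.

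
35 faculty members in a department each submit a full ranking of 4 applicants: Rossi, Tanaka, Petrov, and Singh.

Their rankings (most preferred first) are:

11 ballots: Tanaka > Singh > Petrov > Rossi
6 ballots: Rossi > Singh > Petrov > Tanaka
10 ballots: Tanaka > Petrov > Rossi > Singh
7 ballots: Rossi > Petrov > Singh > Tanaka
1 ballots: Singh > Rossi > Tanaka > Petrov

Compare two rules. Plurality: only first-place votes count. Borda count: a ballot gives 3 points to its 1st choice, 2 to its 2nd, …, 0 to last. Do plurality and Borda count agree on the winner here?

Plurality first-place counts: Rossi 13, Tanaka 21, Petrov 0, Singh 1 → Tanaka.
Borda totals: Rossi 51, Tanaka 64, Petrov 51, Singh 44 → Tanaka.
The two rules agree on Tanaka.

Yes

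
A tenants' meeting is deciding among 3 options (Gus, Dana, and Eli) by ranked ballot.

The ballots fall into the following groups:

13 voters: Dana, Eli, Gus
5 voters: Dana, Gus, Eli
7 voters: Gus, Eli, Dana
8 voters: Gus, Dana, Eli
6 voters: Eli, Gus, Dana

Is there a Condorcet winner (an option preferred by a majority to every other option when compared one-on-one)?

Yes

Head-to-head results (39 voters total):
Gus vs Dana: Gus wins 21–18.
Gus vs Eli: Gus wins 20–19.
Dana vs Eli: Dana wins 26–13.
Gus beats each rival — Dana (21–18), Eli (20–19) — so Gus is the Condorcet winner.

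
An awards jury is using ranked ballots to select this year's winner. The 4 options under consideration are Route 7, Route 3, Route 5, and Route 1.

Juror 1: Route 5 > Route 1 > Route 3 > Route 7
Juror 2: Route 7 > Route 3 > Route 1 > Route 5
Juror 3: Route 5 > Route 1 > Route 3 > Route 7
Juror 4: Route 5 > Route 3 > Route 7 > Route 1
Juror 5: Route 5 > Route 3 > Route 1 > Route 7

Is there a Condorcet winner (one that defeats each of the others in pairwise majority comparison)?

Yes

Head-to-head results (5 voters total):
Route 7 vs Route 3: Route 3 wins 4–1.
Route 7 vs Route 5: Route 5 wins 4–1.
Route 7 vs Route 1: Route 1 wins 3–2.
Route 3 vs Route 5: Route 5 wins 4–1.
Route 3 vs Route 1: Route 3 wins 3–2.
Route 5 vs Route 1: Route 5 wins 4–1.
Route 5 beats each rival — Route 7 (4–1), Route 3 (4–1), Route 1 (4–1) — so Route 5 is the Condorcet winner.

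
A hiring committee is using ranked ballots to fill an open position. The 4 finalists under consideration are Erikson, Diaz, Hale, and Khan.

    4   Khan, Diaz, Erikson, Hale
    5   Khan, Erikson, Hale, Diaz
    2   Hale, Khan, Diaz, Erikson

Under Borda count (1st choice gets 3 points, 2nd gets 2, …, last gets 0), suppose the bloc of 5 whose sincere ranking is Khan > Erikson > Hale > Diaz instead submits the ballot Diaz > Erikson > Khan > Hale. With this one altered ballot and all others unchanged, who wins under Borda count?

Diaz

Borda totals with the altered ballot: Erikson 14, Diaz 25, Hale 6, Khan 21.
The switch changes the winner from Khan to Diaz.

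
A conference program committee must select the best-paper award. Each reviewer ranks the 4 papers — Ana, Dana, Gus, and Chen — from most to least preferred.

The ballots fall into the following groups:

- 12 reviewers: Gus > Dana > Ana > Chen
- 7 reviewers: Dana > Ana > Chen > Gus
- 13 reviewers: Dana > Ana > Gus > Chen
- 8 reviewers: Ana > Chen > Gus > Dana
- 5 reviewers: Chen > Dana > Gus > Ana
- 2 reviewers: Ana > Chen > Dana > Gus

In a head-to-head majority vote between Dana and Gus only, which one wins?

Dana

Ballots ranking Dana above Gus: 7+13+5+2 = 27.
Ballots ranking Gus above Dana: 12+8 = 20.
Dana wins the head-to-head, 27–20.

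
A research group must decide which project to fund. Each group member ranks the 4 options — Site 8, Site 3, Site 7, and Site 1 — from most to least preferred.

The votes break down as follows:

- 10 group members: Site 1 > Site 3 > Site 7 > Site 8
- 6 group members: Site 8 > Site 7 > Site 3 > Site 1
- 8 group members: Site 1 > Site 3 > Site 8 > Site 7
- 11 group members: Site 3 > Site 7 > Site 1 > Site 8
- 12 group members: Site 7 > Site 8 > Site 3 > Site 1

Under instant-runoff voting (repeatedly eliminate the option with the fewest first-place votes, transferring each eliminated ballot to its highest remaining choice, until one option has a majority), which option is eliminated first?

Site 8

Round 1: Site 1 18, Site 7 12, Site 3 11, Site 8 6. Site 8 has the fewest and is eliminated.
Round 2: Site 7 18, Site 1 18, Site 3 11. Site 3 has the fewest and is eliminated.
Round 3: Site 7 29, Site 1 18. Site 7 has a majority.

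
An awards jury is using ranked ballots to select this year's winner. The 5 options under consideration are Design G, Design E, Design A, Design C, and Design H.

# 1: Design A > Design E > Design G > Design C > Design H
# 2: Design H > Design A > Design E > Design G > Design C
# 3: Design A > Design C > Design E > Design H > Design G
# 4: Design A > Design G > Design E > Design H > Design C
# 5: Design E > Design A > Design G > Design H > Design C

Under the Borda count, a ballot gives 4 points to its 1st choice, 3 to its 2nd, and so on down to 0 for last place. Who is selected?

Design A

Borda scores:
  Design G: 2 + 1 + 0 + 3 + 2 = 8
  Design E: 3 + 2 + 2 + 2 + 4 = 13
  Design A: 4 + 3 + 4 + 4 + 3 = 18
  Design C: 1 + 0 + 3 + 0 + 0 = 4
  Design H: 0 + 4 + 1 + 1 + 1 = 7
Design A has the highest total.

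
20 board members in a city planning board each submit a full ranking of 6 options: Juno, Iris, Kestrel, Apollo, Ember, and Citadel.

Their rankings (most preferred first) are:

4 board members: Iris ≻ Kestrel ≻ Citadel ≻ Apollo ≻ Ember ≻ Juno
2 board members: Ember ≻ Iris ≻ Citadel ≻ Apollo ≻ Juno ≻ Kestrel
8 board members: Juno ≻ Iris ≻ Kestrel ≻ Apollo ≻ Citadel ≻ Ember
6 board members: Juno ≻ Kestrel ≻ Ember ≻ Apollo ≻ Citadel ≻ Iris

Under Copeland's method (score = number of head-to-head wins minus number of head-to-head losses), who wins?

Juno

Pairwise results:
  Juno vs Iris: Juno wins 14–6.
  Juno vs Kestrel: Juno wins 16–4.
  Juno vs Apollo: Juno wins 14–6.
  Juno vs Ember: Juno wins 14–6.
  Juno vs Citadel: Juno wins 14–6.
  Iris vs Kestrel: Iris wins 14–6.
  Iris vs Apollo: Iris wins 14–6.
  Iris vs Ember: Iris wins 12–8.
  Iris vs Citadel: Iris wins 14–6.
  Kestrel vs Apollo: Kestrel wins 18–2.
  Kestrel vs Ember: Kestrel wins 18–2.
  Kestrel vs Citadel: Kestrel wins 18–2.
  Apollo vs Ember: Apollo wins 12–8.
  Apollo vs Citadel: Apollo wins 14–6.
  Ember vs Citadel: Citadel wins 12–8.
Copeland scores (wins − losses):
  Juno: 5 − 0 = 5
  Iris: 4 − 1 = 3
  Kestrel: 3 − 2 = 1
  Apollo: 2 − 3 = -1
  Ember: 0 − 5 = -5
  Citadel: 1 − 4 = -3
Juno has the best Copeland score.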